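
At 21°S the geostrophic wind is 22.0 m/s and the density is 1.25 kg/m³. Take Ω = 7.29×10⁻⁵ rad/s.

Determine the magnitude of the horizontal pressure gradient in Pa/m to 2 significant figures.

Coriolis parameter at 21°S:
f = 2Ω sin φ = 2 × 7.29×10⁻⁵ × sin 21° = 5.23×10⁻⁵ s⁻¹
Geostrophic balance rearranged: |∂P/∂n| = f ρ V_g
|∂P/∂n| = 5.23×10⁻⁵ × 1.25 × 22.0 = 1.44×10⁻³ Pa/m

1.4×10⁻³ Pa/m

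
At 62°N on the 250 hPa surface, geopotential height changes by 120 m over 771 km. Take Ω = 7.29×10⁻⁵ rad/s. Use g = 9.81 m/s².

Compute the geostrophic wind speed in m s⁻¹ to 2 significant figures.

Coriolis parameter at 62°N:
f = 2Ω sin φ = 2 × 7.29×10⁻⁵ × sin 62° = 1.29×10⁻⁴ s⁻¹
Height gradient: |∂Z/∂n| = 120 m / 771000 m = 1.56×10⁻⁴
On a pressure surface, geostrophic balance gives V_g = (g/f)|∂Z/∂n|:
V_g = 9.81 × 1.56×10⁻⁴ / 1.29×10⁻⁴ = 11.9 m/s

12 m s⁻¹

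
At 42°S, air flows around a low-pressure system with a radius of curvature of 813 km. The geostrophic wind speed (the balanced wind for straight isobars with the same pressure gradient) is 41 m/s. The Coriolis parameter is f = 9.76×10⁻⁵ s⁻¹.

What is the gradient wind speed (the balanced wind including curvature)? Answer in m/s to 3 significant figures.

29.8 m/s

Around a low, centrifugal force acts outward with Coriolis, so pressure-gradient force balances both:
(1/ρ)|∂P/∂n| = fV + V²/R  →  V² + fR·V − fR·V_g = 0
With fR = 9.76×10⁻⁵ × 813×10³ m = 79.3 m/s:
V = [−fR + √((fR)² + 4 fR V_g)]/2 = [−79.3 + √(79.3² + 4×79.3×41)]/2 = 29.8 m/s
Subgeostrophic (V < V_g = 41 m/s), as expected around a low.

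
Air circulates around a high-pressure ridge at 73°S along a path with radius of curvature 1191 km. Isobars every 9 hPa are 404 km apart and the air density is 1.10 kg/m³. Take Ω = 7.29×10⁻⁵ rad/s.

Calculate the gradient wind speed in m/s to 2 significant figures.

Coriolis parameter at 73°S:
f = 2Ω sin φ = 2 × 7.29×10⁻⁵ × sin 73° = 1.39×10⁻⁴ s⁻¹
Pressure gradient: |∂P/∂n| = 900 Pa / 404000 m = 2.23×10⁻³ Pa/m
Geostrophic speed: V_g = |∂P/∂n|/(fρ) = 2.23×10⁻³/(1.39×10⁻⁴ × 1.10) = 14.5 m/s
Around a high, pressure-gradient force acts outward with centrifugal, so Coriolis balances both:
fV = (1/ρ)|∂P/∂n| + V²/R  →  V² − fR·V + fR·V_g = 0
With fR = 1.39×10⁻⁴ × 1191×10³ m = 166 m/s:
V = [fR − √((fR)² − 4 fR V_g)]/2 = [166 − √(166² − 4×166×14.5)]/2 = 16.1 m/s
Supergeostrophic (V > V_g = 14.5 m/s), as expected around a high.

16 m/s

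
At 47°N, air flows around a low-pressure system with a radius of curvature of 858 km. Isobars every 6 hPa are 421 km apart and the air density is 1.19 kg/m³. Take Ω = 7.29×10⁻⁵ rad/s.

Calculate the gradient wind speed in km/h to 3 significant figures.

Coriolis parameter at 47°N:
f = 2Ω sin φ = 2 × 7.29×10⁻⁵ × sin 47° = 1.07×10⁻⁴ s⁻¹
Pressure gradient: |∂P/∂n| = 600 Pa / 421000 m = 1.43×10⁻³ Pa/m
Geostrophic speed: V_g = |∂P/∂n|/(fρ) = 1.43×10⁻³/(1.07×10⁻⁴ × 1.19) = 11.2 m/s
Around a low, centrifugal force acts outward with Coriolis, so pressure-gradient force balances both:
(1/ρ)|∂P/∂n| = fV + V²/R  →  V² + fR·V − fR·V_g = 0
With fR = 1.07×10⁻⁴ × 858×10³ m = 91.5 m/s:
V = [−fR + √((fR)² + 4 fR V_g)]/2 = [−91.5 + √(91.5² + 4×91.5×11.2)]/2 = 10.1 m/s
Subgeostrophic (V < V_g = 11.2 m/s), as expected around a low.
Converting: 10.1 m/s × 3.6 = 36.4 km/h

36.4 km/h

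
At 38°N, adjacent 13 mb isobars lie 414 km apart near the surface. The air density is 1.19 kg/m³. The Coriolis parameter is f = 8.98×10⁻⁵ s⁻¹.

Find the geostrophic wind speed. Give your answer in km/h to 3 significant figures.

Pressure gradient: |∂P/∂n| = 1300 Pa / 414000 m = 3.14×10⁻³ Pa/m
Geostrophic balance (pressure-gradient force = Coriolis force):
V_g = (1/(fρ)) |∂P/∂n| = 3.14×10⁻³ / (8.98×10⁻⁵ × 1.19) = 29.4 m/s
Converting: 29.4 m/s × 3.6 = 106 km/h

106 km/h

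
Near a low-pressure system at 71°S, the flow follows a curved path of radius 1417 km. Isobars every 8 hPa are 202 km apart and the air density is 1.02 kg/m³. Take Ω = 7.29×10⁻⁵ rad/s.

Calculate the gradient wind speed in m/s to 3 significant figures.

Coriolis parameter at 71°S:
f = 2Ω sin φ = 2 × 7.29×10⁻⁵ × sin 71° = 1.38×10⁻⁴ s⁻¹
Pressure gradient: |∂P/∂n| = 800 Pa / 202000 m = 3.96×10⁻³ Pa/m
Geostrophic speed: V_g = |∂P/∂n|/(fρ) = 3.96×10⁻³/(1.38×10⁻⁴ × 1.02) = 28.2 m/s
Around a low, centrifugal force acts outward with Coriolis, so pressure-gradient force balances both:
(1/ρ)|∂P/∂n| = fV + V²/R  →  V² + fR·V − fR·V_g = 0
With fR = 1.38×10⁻⁴ × 1417×10³ m = 195 m/s:
V = [−fR + √((fR)² + 4 fR V_g)]/2 = [−195 + √(195² + 4×195×28.2)]/2 = 25 m/s
Subgeostrophic (V < V_g = 28.2 m/s), as expected around a low.

25.0 m/s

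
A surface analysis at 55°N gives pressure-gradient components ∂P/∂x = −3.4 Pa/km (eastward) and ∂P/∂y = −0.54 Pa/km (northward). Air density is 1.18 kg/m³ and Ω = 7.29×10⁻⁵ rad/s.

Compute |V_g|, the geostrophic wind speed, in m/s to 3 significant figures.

24.4 m/s

Coriolis parameter at 55°N:
f = 2Ω sin φ = 2 × 7.29×10⁻⁵ × sin 55° = 1.19×10⁻⁴ s⁻¹
Component geostrophic relations (x east, y north):
u_g = −(1/(fρ)) ∂P/∂y,  v_g = (1/(fρ)) ∂P/∂x
u_g = −(−0.54×10⁻³)/(1.19×10⁻⁴ × 1.18) = 3.83 m/s;  v_g = (−3.4×10⁻³)/(1.19×10⁻⁴ × 1.18) = −24.1 m/s
|V_g| = √(u_g² + v_g²) = 24.4 m/s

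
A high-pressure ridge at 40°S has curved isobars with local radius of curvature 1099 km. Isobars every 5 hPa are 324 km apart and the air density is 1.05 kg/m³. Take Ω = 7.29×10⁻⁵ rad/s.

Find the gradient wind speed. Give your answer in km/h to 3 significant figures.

Coriolis parameter at 40°S:
f = 2Ω sin φ = 2 × 7.29×10⁻⁵ × sin 40° = 9.37×10⁻⁵ s⁻¹
Pressure gradient: |∂P/∂n| = 500 Pa / 324000 m = 1.54×10⁻³ Pa/m
Geostrophic speed: V_g = |∂P/∂n|/(fρ) = 1.54×10⁻³/(9.37×10⁻⁵ × 1.05) = 15.7 m/s
Around a high, pressure-gradient force acts outward with centrifugal, so Coriolis balances both:
fV = (1/ρ)|∂P/∂n| + V²/R  →  V² − fR·V + fR·V_g = 0
With fR = 9.37×10⁻⁵ × 1099×10³ m = 103 m/s:
V = [fR − √((fR)² − 4 fR V_g)]/2 = [103 − √(103² − 4×103×15.7)]/2 = 19.3 m/s
Supergeostrophic (V > V_g = 15.7 m/s), as expected around a high.
Converting: 19.3 m/s × 3.6 = 69.5 km/h

69.5 km/h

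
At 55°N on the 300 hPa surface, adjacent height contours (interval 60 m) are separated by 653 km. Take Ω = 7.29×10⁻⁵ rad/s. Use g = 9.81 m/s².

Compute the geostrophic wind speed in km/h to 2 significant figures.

Coriolis parameter at 55°N:
f = 2Ω sin φ = 2 × 7.29×10⁻⁵ × sin 55° = 1.19×10⁻⁴ s⁻¹
Height gradient: |∂Z/∂n| = 60 m / 653000 m = 9.19×10⁻⁵
On a pressure surface, geostrophic balance gives V_g = (g/f)|∂Z/∂n|:
V_g = 9.81 × 9.19×10⁻⁵ / 1.19×10⁻⁴ = 7.55 m/s
Converting: 7.55 m/s × 3.6 = 27 km/h

27 km/h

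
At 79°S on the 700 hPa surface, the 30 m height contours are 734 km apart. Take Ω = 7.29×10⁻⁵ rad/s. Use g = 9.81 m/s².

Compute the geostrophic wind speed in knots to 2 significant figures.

Coriolis parameter at 79°S:
f = 2Ω sin φ = 2 × 7.29×10⁻⁵ × sin 79° = 1.43×10⁻⁴ s⁻¹
Height gradient: |∂Z/∂n| = 30 m / 734000 m = 4.09×10⁻⁵
On a pressure surface, geostrophic balance gives V_g = (g/f)|∂Z/∂n|:
V_g = 9.81 × 4.09×10⁻⁵ / 1.43×10⁻⁴ = 2.80 m/s
Converting: 2.80 m/s × 1.944 = 5.4 knots

5.4 knots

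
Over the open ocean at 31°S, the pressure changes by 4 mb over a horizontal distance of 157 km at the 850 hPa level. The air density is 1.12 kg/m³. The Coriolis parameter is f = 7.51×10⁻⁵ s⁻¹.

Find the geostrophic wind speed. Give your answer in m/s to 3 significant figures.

Pressure gradient: |∂P/∂n| = 400 Pa / 157000 m = 2.55×10⁻³ Pa/m
Geostrophic balance (pressure-gradient force = Coriolis force):
V_g = (1/(fρ)) |∂P/∂n| = 2.55×10⁻³ / (7.51×10⁻⁵ × 1.12) = 30.3 m/s

30.3 m/s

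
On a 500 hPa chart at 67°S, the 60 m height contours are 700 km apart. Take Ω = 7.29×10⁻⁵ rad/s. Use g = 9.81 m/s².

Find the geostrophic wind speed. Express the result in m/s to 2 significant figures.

Coriolis parameter at 67°S:
f = 2Ω sin φ = 2 × 7.29×10⁻⁵ × sin 67° = 1.34×10⁻⁴ s⁻¹
Height gradient: |∂Z/∂n| = 60 m / 700000 m = 8.57×10⁻⁵
On a pressure surface, geostrophic balance gives V_g = (g/f)|∂Z/∂n|:
V_g = 9.81 × 8.57×10⁻⁵ / 1.34×10⁻⁴ = 6.27 m/s

6.3 m/s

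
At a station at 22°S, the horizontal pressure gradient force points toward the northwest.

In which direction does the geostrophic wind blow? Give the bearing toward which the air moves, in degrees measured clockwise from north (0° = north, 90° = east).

The pressure-gradient force points toward the northwest (bearing 315°).
Geostrophic balance: in the Southern Hemisphere the Coriolis force deflects motion to the left, so the geostrophic wind blows 90° to the left of the pressure-gradient force (low pressure on the right).
Rotating 315° by 90° counterclockwise gives 225° — the wind blows toward the southwest.

225°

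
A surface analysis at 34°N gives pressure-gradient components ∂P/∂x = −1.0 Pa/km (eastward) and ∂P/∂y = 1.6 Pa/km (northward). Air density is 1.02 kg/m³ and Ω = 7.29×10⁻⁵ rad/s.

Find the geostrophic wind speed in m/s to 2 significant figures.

23 m/s

Coriolis parameter at 34°N:
f = 2Ω sin φ = 2 × 7.29×10⁻⁵ × sin 34° = 8.15×10⁻⁵ s⁻¹
Component geostrophic relations (x east, y north):
u_g = −(1/(fρ)) ∂P/∂y,  v_g = (1/(fρ)) ∂P/∂x
u_g = −(1.6×10⁻³)/(8.15×10⁻⁵ × 1.02) = −19.2 m/s;  v_g = (−1.0×10⁻³)/(8.15×10⁻⁵ × 1.02) = −12.0 m/s
|V_g| = √(u_g² + v_g²) = 22.7 m/s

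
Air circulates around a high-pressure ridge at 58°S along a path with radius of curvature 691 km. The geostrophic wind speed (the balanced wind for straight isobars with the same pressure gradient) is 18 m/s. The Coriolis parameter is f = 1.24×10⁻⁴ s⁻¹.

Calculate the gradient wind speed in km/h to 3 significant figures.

92.6 km/h

Around a high, pressure-gradient force acts outward with centrifugal, so Coriolis balances both:
fV = (1/ρ)|∂P/∂n| + V²/R  →  V² − fR·V + fR·V_g = 0
With fR = 1.24×10⁻⁴ × 691×10³ m = 85.7 m/s:
V = [fR − √((fR)² − 4 fR V_g)]/2 = [85.7 − √(85.7² − 4×85.7×18)]/2 = 25.7 m/s
Supergeostrophic (V > V_g = 18 m/s), as expected around a high.
Converting: 25.7 m/s × 3.6 = 92.6 km/h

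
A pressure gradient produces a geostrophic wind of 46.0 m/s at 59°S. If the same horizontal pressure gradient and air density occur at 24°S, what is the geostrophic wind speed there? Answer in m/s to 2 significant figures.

With the same pressure gradient and density, V_g ∝ 1/f ∝ 1/sin φ.
V₂ = V₁ · sin φ₁ / sin φ₂ = 46.0 × sin 59° / sin 24°
V₂ = 46.0 × 0.8572/0.4067 = 97 m/s

97 m/s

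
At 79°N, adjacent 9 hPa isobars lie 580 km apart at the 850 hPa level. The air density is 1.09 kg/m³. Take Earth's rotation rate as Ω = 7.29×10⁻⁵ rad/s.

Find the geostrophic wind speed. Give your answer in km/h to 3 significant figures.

35.8 km/h

Coriolis parameter at 79°N:
f = 2Ω sin φ = 2 × 7.29×10⁻⁵ × sin 79° = 1.43×10⁻⁴ s⁻¹
Pressure gradient: |∂P/∂n| = 900 Pa / 580000 m = 1.55×10⁻³ Pa/m
Geostrophic balance (pressure-gradient force = Coriolis force):
V_g = (1/(fρ)) |∂P/∂n| = 1.55×10⁻³ / (1.43×10⁻⁴ × 1.09) = 9.95 m/s
Converting: 9.95 m/s × 3.6 = 35.8 km/h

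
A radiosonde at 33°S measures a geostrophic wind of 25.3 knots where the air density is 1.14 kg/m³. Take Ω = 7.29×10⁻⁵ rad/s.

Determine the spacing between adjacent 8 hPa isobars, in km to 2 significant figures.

Coriolis parameter at 33°S:
f = 2Ω sin φ = 2 × 7.29×10⁻⁵ × sin 33° = 7.94×10⁻⁵ s⁻¹
Wind speed in SI: 25.3 knots = 13.0 m/s
Geostrophic balance rearranged: |∂P/∂n| = f ρ V_g
|∂P/∂n| = 7.94×10⁻⁵ × 1.14 × 13.0 = 1.18×10⁻³ Pa/m
Isobar spacing: Δn = ΔP/|∂P/∂n| = 800 Pa / 1.18×10⁻³ Pa/m = 678985 m ≈ 680 km

680 km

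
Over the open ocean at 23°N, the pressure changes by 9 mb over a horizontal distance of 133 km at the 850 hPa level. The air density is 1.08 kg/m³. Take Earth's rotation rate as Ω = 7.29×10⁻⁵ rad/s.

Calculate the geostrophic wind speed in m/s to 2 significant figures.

Coriolis parameter at 23°N:
f = 2Ω sin φ = 2 × 7.29×10⁻⁵ × sin 23° = 5.70×10⁻⁵ s⁻¹
Pressure gradient: |∂P/∂n| = 900 Pa / 133000 m = 6.77×10⁻³ Pa/m
Geostrophic balance (pressure-gradient force = Coriolis force):
V_g = (1/(fρ)) |∂P/∂n| = 6.77×10⁻³ / (5.70×10⁻⁵ × 1.08) = 110 m/s

110 m/s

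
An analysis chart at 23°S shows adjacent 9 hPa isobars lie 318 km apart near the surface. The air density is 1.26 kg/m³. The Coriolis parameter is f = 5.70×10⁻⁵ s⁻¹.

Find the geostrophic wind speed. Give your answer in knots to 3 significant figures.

Pressure gradient: |∂P/∂n| = 900 Pa / 318000 m = 2.83×10⁻³ Pa/m
Geostrophic balance (pressure-gradient force = Coriolis force):
V_g = (1/(fρ)) |∂P/∂n| = 2.83×10⁻³ / (5.70×10⁻⁵ × 1.26) = 39.4 m/s
Converting: 39.4 m/s × 1.944 = 76.6 knots

76.6 knots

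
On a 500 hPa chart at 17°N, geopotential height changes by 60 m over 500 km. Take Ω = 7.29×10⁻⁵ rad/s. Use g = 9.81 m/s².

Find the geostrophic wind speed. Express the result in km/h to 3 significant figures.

Coriolis parameter at 17°N:
f = 2Ω sin φ = 2 × 7.29×10⁻⁵ × sin 17° = 4.26×10⁻⁵ s⁻¹
Height gradient: |∂Z/∂n| = 60 m / 500000 m = 1.20×10⁻⁴
On a pressure surface, geostrophic balance gives V_g = (g/f)|∂Z/∂n|:
V_g = 9.81 × 1.20×10⁻⁴ / 4.26×10⁻⁵ = 27.6 m/s
Converting: 27.6 m/s × 3.6 = 99.4 km/h

99.4 km/h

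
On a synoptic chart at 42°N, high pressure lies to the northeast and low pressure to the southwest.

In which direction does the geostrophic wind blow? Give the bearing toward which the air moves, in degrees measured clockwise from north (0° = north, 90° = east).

315°

The pressure-gradient force points toward the southwest (bearing 225°).
Geostrophic balance: in the Northern Hemisphere the Coriolis force deflects motion to the right, so the geostrophic wind blows 90° to the right of the pressure-gradient force (low pressure on the left).
Rotating 225° by 90° clockwise gives 315° — the wind blows toward the northwest.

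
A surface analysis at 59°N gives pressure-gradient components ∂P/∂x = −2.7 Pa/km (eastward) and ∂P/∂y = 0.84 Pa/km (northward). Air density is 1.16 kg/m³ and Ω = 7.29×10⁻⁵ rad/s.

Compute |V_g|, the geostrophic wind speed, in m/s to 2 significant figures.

Coriolis parameter at 59°N:
f = 2Ω sin φ = 2 × 7.29×10⁻⁵ × sin 59° = 1.25×10⁻⁴ s⁻¹
Component geostrophic relations (x east, y north):
u_g = −(1/(fρ)) ∂P/∂y,  v_g = (1/(fρ)) ∂P/∂x
u_g = −(0.84×10⁻³)/(1.25×10⁻⁴ × 1.16) = −5.79 m/s;  v_g = (−2.7×10⁻³)/(1.25×10⁻⁴ × 1.16) = −18.6 m/s
|V_g| = √(u_g² + v_g²) = 19.5 m/s

20 m/s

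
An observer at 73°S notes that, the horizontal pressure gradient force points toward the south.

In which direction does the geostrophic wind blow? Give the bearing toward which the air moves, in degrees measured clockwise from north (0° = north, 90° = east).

The pressure-gradient force points toward the south (bearing 180°).
Geostrophic balance: in the Southern Hemisphere the Coriolis force deflects motion to the left, so the geostrophic wind blows 90° to the left of the pressure-gradient force (low pressure on the right).
Rotating 180° by 90° counterclockwise gives 090° — the wind blows toward the east.

090°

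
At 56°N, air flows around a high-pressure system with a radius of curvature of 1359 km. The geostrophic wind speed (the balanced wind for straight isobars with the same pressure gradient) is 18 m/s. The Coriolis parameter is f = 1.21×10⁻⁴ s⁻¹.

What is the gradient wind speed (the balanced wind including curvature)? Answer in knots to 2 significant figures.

Around a high, pressure-gradient force acts outward with centrifugal, so Coriolis balances both:
fV = (1/ρ)|∂P/∂n| + V²/R  →  V² − fR·V + fR·V_g = 0
With fR = 1.21×10⁻⁴ × 1359×10³ m = 164 m/s:
V = [fR − √((fR)² − 4 fR V_g)]/2 = [164 − √(164² − 4×164×18)]/2 = 20.6 m/s
Supergeostrophic (V > V_g = 18 m/s), as expected around a high.
Converting: 20.6 m/s × 1.944 = 40 knots

40 knots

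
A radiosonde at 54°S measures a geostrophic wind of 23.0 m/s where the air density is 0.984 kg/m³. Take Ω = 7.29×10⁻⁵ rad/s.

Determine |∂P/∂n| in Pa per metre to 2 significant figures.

2.7×10⁻³ Pa/m

Coriolis parameter at 54°S:
f = 2Ω sin φ = 2 × 7.29×10⁻⁵ × sin 54° = 1.18×10⁻⁴ s⁻¹
Geostrophic balance rearranged: |∂P/∂n| = f ρ V_g
|∂P/∂n| = 1.18×10⁻⁴ × 0.984 × 23.0 = 2.67×10⁻³ Pa/m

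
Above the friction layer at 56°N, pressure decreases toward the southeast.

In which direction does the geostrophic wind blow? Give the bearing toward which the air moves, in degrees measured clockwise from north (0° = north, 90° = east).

The pressure-gradient force points toward the southeast (bearing 135°).
Geostrophic balance: in the Northern Hemisphere the Coriolis force deflects motion to the right, so the geostrophic wind blows 90° to the right of the pressure-gradient force (low pressure on the left).
Rotating 135° by 90° clockwise gives 225° — the wind blows toward the southwest.

225°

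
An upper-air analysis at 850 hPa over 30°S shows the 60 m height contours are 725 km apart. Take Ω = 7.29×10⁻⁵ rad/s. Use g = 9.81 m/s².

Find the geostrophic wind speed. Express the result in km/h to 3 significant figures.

Coriolis parameter at 30°S:
f = 2Ω sin φ = 2 × 7.29×10⁻⁵ × sin 30° = 7.29×10⁻⁵ s⁻¹
Height gradient: |∂Z/∂n| = 60 m / 725000 m = 8.28×10⁻⁵
On a pressure surface, geostrophic balance gives V_g = (g/f)|∂Z/∂n|:
V_g = 9.81 × 8.28×10⁻⁵ / 7.29×10⁻⁵ = 11.1 m/s
Converting: 11.1 m/s × 3.6 = 40.1 km/h

40.1 km/h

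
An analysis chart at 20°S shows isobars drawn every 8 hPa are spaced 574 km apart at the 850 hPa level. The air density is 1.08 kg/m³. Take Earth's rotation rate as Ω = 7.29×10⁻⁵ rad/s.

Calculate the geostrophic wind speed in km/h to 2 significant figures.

93 km/h

Coriolis parameter at 20°S:
f = 2Ω sin φ = 2 × 7.29×10⁻⁵ × sin 20° = 4.99×10⁻⁵ s⁻¹
Pressure gradient: |∂P/∂n| = 800 Pa / 574000 m = 1.39×10⁻³ Pa/m
Geostrophic balance (pressure-gradient force = Coriolis force):
V_g = (1/(fρ)) |∂P/∂n| = 1.39×10⁻³ / (4.99×10⁻⁵ × 1.08) = 25.9 m/s
Converting: 25.9 m/s × 3.6 = 93 km/h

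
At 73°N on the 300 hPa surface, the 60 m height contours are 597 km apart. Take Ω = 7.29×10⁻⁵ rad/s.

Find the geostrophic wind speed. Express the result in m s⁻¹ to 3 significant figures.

Coriolis parameter at 73°N:
f = 2Ω sin φ = 2 × 7.29×10⁻⁵ × sin 73° = 1.39×10⁻⁴ s⁻¹
Height gradient: |∂Z/∂n| = 60 m / 597000 m = 1.01×10⁻⁴
On a pressure surface, geostrophic balance gives V_g = (g/f)|∂Z/∂n|:
V_g = 9.81 × 1.01×10⁻⁴ / 1.39×10⁻⁴ = 7.07 m/s

7.07 m s⁻¹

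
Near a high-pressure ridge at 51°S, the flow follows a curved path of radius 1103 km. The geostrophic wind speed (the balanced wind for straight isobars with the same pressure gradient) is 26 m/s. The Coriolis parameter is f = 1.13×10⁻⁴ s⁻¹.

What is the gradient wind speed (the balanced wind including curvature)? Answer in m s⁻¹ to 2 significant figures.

37 m s⁻¹

Around a high, pressure-gradient force acts outward with centrifugal, so Coriolis balances both:
fV = (1/ρ)|∂P/∂n| + V²/R  →  V² − fR·V + fR·V_g = 0
With fR = 1.13×10⁻⁴ × 1103×10³ m = 125 m/s:
V = [fR − √((fR)² − 4 fR V_g)]/2 = [125 − √(125² − 4×125×26)]/2 = 37 m/s
Supergeostrophic (V > V_g = 26 m/s), as expected around a high.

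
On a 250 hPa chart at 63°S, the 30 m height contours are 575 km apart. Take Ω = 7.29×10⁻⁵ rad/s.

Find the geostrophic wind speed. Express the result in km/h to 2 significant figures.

Coriolis parameter at 63°S:
f = 2Ω sin φ = 2 × 7.29×10⁻⁵ × sin 63° = 1.30×10⁻⁴ s⁻¹
Height gradient: |∂Z/∂n| = 30 m / 575000 m = 5.22×10⁻⁵
On a pressure surface, geostrophic balance gives V_g = (g/f)|∂Z/∂n|:
V_g = 9.81 × 5.22×10⁻⁵ / 1.30×10⁻⁴ = 3.94 m/s
Converting: 3.94 m/s × 3.6 = 14 km/h

14 km/h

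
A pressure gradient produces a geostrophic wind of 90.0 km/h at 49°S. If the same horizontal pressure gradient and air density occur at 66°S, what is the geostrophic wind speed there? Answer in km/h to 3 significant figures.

74.4 km/h

With the same pressure gradient and density, V_g ∝ 1/f ∝ 1/sin φ.
V₂ = V₁ · sin φ₁ / sin φ₂ = 90.0 × sin 49° / sin 66°
V₂ = 90.0 × 0.7547/0.9135 = 74.4 km/h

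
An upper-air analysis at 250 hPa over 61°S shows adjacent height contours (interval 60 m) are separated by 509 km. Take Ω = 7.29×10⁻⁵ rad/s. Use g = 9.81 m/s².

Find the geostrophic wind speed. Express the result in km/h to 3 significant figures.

Coriolis parameter at 61°S:
f = 2Ω sin φ = 2 × 7.29×10⁻⁵ × sin 61° = 1.28×10⁻⁴ s⁻¹
Height gradient: |∂Z/∂n| = 60 m / 509000 m = 1.18×10⁻⁴
On a pressure surface, geostrophic balance gives V_g = (g/f)|∂Z/∂n|:
V_g = 9.81 × 1.18×10⁻⁴ / 1.28×10⁻⁴ = 9.07 m/s
Converting: 9.07 m/s × 3.6 = 32.6 km/h

32.6 km/h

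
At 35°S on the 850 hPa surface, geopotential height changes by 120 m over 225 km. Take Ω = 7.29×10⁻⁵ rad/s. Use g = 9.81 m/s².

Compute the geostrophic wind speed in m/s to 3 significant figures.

Coriolis parameter at 35°S:
f = 2Ω sin φ = 2 × 7.29×10⁻⁵ × sin 35° = 8.36×10⁻⁵ s⁻¹
Height gradient: |∂Z/∂n| = 120 m / 225000 m = 5.33×10⁻⁴
On a pressure surface, geostrophic balance gives V_g = (g/f)|∂Z/∂n|:
V_g = 9.81 × 5.33×10⁻⁴ / 8.36×10⁻⁵ = 62.6 m/s

62.6 m/s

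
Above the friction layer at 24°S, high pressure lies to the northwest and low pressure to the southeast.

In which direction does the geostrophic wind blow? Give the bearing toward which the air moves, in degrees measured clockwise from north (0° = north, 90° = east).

The pressure-gradient force points toward the southeast (bearing 135°).
Geostrophic balance: in the Southern Hemisphere the Coriolis force deflects motion to the left, so the geostrophic wind blows 90° to the left of the pressure-gradient force (low pressure on the right).
Rotating 135° by 90° counterclockwise gives 045° — the wind blows toward the northeast.

045°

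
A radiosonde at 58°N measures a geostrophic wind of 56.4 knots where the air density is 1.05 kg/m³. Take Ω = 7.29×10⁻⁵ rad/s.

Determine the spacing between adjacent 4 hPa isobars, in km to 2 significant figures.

Coriolis parameter at 58°N:
f = 2Ω sin φ = 2 × 7.29×10⁻⁵ × sin 58° = 1.24×10⁻⁴ s⁻¹
Wind speed in SI: 56.4 knots = 29.0 m/s
Geostrophic balance rearranged: |∂P/∂n| = f ρ V_g
|∂P/∂n| = 1.24×10⁻⁴ × 1.05 × 29.0 = 3.77×10⁻³ Pa/m
Isobar spacing: Δn = ΔP/|∂P/∂n| = 400 Pa / 3.77×10⁻³ Pa/m = 106188 m ≈ 110 km

110 km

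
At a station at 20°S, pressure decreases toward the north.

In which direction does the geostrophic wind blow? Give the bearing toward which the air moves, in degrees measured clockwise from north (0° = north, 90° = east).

The pressure-gradient force points toward the north (bearing 000°).
Geostrophic balance: in the Southern Hemisphere the Coriolis force deflects motion to the left, so the geostrophic wind blows 90° to the left of the pressure-gradient force (low pressure on the right).
Rotating 000° by 90° counterclockwise gives 270° — the wind blows toward the west.

270°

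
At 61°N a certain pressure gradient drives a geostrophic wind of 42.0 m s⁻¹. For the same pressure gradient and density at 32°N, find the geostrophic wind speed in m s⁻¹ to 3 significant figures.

With the same pressure gradient and density, V_g ∝ 1/f ∝ 1/sin φ.
V₂ = V₁ · sin φ₁ / sin φ₂ = 42.0 × sin 61° / sin 32°
V₂ = 42.0 × 0.8746/0.5299 = 69.3 m s⁻¹

69.3 m s⁻¹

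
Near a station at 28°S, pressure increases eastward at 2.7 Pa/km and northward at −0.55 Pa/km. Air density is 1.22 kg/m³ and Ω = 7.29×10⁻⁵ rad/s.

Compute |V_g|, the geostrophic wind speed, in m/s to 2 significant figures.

33 m/s

Coriolis parameter at 28°S:
f = 2Ω sin φ = 2 × 7.29×10⁻⁵ × sin 28° = 6.84×10⁻⁵ s⁻¹
In the Southern Hemisphere f is negative: f = −6.84×10⁻⁵ s⁻¹.
Component geostrophic relations (x east, y north):
u_g = −(1/(fρ)) ∂P/∂y,  v_g = (1/(fρ)) ∂P/∂x
u_g = −(−0.55×10⁻³)/(−6.84×10⁻⁵ × 1.22) = −6.59 m/s;  v_g = (2.7×10⁻³)/(−6.84×10⁻⁵ × 1.22) = −32.3 m/s
|V_g| = √(u_g² + v_g²) = 33.0 m/s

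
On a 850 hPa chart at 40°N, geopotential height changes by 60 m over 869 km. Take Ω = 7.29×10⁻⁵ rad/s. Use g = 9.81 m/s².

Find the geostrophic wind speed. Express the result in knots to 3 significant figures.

Coriolis parameter at 40°N:
f = 2Ω sin φ = 2 × 7.29×10⁻⁵ × sin 40° = 9.37×10⁻⁵ s⁻¹
Height gradient: |∂Z/∂n| = 60 m / 869000 m = 6.90×10⁻⁵
On a pressure surface, geostrophic balance gives V_g = (g/f)|∂Z/∂n|:
V_g = 9.81 × 6.90×10⁻⁵ / 9.37×10⁻⁵ = 7.23 m/s
Converting: 7.23 m/s × 1.944 = 14.0 knots

14.0 knots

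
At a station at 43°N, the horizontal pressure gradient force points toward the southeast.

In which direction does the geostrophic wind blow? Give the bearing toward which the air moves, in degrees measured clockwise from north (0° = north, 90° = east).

The pressure-gradient force points toward the southeast (bearing 135°).
Geostrophic balance: in the Northern Hemisphere the Coriolis force deflects motion to the right, so the geostrophic wind blows 90° to the right of the pressure-gradient force (low pressure on the left).
Rotating 135° by 90° clockwise gives 225° — the wind blows toward the southwest.

225°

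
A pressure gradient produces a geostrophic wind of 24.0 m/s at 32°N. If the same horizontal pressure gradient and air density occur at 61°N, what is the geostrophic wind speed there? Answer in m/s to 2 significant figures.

With the same pressure gradient and density, V_g ∝ 1/f ∝ 1/sin φ.
V₂ = V₁ · sin φ₁ / sin φ₂ = 24.0 × sin 32° / sin 61°
V₂ = 24.0 × 0.5299/0.8746 = 15 m/s

15 m/s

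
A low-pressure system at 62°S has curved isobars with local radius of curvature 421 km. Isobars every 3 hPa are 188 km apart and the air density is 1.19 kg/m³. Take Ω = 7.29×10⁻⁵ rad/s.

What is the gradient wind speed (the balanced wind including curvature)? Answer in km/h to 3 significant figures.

32.2 km/h

Coriolis parameter at 62°S:
f = 2Ω sin φ = 2 × 7.29×10⁻⁵ × sin 62° = 1.29×10⁻⁴ s⁻¹
Pressure gradient: |∂P/∂n| = 300 Pa / 188000 m = 1.60×10⁻³ Pa/m
Geostrophic speed: V_g = |∂P/∂n|/(fρ) = 1.60×10⁻³/(1.29×10⁻⁴ × 1.19) = 10.4 m/s
Around a low, centrifugal force acts outward with Coriolis, so pressure-gradient force balances both:
(1/ρ)|∂P/∂n| = fV + V²/R  →  V² + fR·V − fR·V_g = 0
With fR = 1.29×10⁻⁴ × 421×10³ m = 54.2 m/s:
V = [−fR + √((fR)² + 4 fR V_g)]/2 = [−54.2 + √(54.2² + 4×54.2×10.4)]/2 = 8.94 m/s
Subgeostrophic (V < V_g = 10.4 m/s), as expected around a low.
Converting: 8.94 m/s × 3.6 = 32.2 km/h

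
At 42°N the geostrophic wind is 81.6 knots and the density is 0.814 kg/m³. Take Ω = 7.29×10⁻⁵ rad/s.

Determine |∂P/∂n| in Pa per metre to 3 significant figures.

3.33×10⁻³ Pa/m

Coriolis parameter at 42°N:
f = 2Ω sin φ = 2 × 7.29×10⁻⁵ × sin 42° = 9.76×10⁻⁵ s⁻¹
Wind speed in SI: 81.6 knots = 42.0 m/s
Geostrophic balance rearranged: |∂P/∂n| = f ρ V_g
|∂P/∂n| = 9.76×10⁻⁵ × 0.814 × 42.0 = 3.33×10⁻³ Pa/m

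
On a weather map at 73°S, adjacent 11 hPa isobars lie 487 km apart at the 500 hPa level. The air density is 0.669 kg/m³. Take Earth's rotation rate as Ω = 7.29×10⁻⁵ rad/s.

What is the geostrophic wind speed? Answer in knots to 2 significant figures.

47 knots

Coriolis parameter at 73°S:
f = 2Ω sin φ = 2 × 7.29×10⁻⁵ × sin 73° = 1.39×10⁻⁴ s⁻¹
Pressure gradient: |∂P/∂n| = 1100 Pa / 487000 m = 2.26×10⁻³ Pa/m
Geostrophic balance (pressure-gradient force = Coriolis force):
V_g = (1/(fρ)) |∂P/∂n| = 2.26×10⁻³ / (1.39×10⁻⁴ × 0.669) = 24.2 m/s
Converting: 24.2 m/s × 1.944 = 47 knots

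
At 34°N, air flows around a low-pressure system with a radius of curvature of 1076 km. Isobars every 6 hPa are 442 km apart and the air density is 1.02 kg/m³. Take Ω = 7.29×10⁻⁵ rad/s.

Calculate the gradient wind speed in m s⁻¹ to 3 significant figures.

14.1 m s⁻¹

Coriolis parameter at 34°N:
f = 2Ω sin φ = 2 × 7.29×10⁻⁵ × sin 34° = 8.15×10⁻⁵ s⁻¹
Pressure gradient: |∂P/∂n| = 600 Pa / 442000 m = 1.36×10⁻³ Pa/m
Geostrophic speed: V_g = |∂P/∂n|/(fρ) = 1.36×10⁻³/(8.15×10⁻⁵ × 1.02) = 16.3 m/s
Around a low, centrifugal force acts outward with Coriolis, so pressure-gradient force balances both:
(1/ρ)|∂P/∂n| = fV + V²/R  →  V² + fR·V − fR·V_g = 0
With fR = 8.15×10⁻⁵ × 1076×10³ m = 87.7 m/s:
V = [−fR + √((fR)² + 4 fR V_g)]/2 = [−87.7 + √(87.7² + 4×87.7×16.3)]/2 = 14.1 m/s
Subgeostrophic (V < V_g = 16.3 m/s), as expected around a low.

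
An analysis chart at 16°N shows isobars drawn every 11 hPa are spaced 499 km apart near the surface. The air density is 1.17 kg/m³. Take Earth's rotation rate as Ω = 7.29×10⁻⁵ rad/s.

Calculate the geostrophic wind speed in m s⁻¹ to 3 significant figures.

Coriolis parameter at 16°N:
f = 2Ω sin φ = 2 × 7.29×10⁻⁵ × sin 16° = 4.02×10⁻⁵ s⁻¹
Pressure gradient: |∂P/∂n| = 1100 Pa / 499000 m = 2.20×10⁻³ Pa/m
Geostrophic balance (pressure-gradient force = Coriolis force):
V_g = (1/(fρ)) |∂P/∂n| = 2.20×10⁻³ / (4.02×10⁻⁵ × 1.17) = 46.9 m/s

46.9 m s⁻¹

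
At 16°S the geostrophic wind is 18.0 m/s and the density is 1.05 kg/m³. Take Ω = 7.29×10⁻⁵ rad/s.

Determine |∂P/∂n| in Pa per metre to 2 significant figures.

7.6×10⁻⁴ Pa/m

Coriolis parameter at 16°S:
f = 2Ω sin φ = 2 × 7.29×10⁻⁵ × sin 16° = 4.02×10⁻⁵ s⁻¹
Geostrophic balance rearranged: |∂P/∂n| = f ρ V_g
|∂P/∂n| = 4.02×10⁻⁵ × 1.05 × 18.0 = 7.60×10⁻⁴ Pa/m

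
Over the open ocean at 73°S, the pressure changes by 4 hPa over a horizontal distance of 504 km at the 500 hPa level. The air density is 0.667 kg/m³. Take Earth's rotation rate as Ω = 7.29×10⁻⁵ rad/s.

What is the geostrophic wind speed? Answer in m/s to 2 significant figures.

Coriolis parameter at 73°S:
f = 2Ω sin φ = 2 × 7.29×10⁻⁵ × sin 73° = 1.39×10⁻⁴ s⁻¹
Pressure gradient: |∂P/∂n| = 400 Pa / 504000 m = 7.94×10⁻⁴ Pa/m
Geostrophic balance (pressure-gradient force = Coriolis force):
V_g = (1/(fρ)) |∂P/∂n| = 7.94×10⁻⁴ / (1.39×10⁻⁴ × 0.667) = 8.53 m/s

8.5 m/s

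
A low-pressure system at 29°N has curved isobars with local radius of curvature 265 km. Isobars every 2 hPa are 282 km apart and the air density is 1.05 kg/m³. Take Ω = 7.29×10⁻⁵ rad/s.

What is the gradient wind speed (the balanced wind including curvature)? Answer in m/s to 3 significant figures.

6.97 m/s

Coriolis parameter at 29°N:
f = 2Ω sin φ = 2 × 7.29×10⁻⁵ × sin 29° = 7.07×10⁻⁵ s⁻¹
Pressure gradient: |∂P/∂n| = 200 Pa / 282000 m = 7.09×10⁻⁴ Pa/m
Geostrophic speed: V_g = |∂P/∂n|/(fρ) = 7.09×10⁻⁴/(7.07×10⁻⁵ × 1.05) = 9.56 m/s
Around a low, centrifugal force acts outward with Coriolis, so pressure-gradient force balances both:
(1/ρ)|∂P/∂n| = fV + V²/R  →  V² + fR·V − fR·V_g = 0
With fR = 7.07×10⁻⁵ × 265×10³ m = 18.7 m/s:
V = [−fR + √((fR)² + 4 fR V_g)]/2 = [−18.7 + √(18.7² + 4×18.7×9.56)]/2 = 6.97 m/s
Subgeostrophic (V < V_g = 9.56 m/s), as expected around a low.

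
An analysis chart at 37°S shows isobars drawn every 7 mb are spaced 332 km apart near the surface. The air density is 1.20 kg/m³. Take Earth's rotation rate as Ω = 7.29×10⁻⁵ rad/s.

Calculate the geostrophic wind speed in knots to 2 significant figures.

39 knots

Coriolis parameter at 37°S:
f = 2Ω sin φ = 2 × 7.29×10⁻⁵ × sin 37° = 8.77×10⁻⁵ s⁻¹
Pressure gradient: |∂P/∂n| = 700 Pa / 332000 m = 2.11×10⁻³ Pa/m
Geostrophic balance (pressure-gradient force = Coriolis force):
V_g = (1/(fρ)) |∂P/∂n| = 2.11×10⁻³ / (8.77×10⁻⁵ × 1.20) = 20.0 m/s
Converting: 20.0 m/s × 1.944 = 39 knots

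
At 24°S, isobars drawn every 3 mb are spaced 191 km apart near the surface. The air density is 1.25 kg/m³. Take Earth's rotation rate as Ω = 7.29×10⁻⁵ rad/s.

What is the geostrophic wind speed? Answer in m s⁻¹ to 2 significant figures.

Coriolis parameter at 24°S:
f = 2Ω sin φ = 2 × 7.29×10⁻⁵ × sin 24° = 5.93×10⁻⁵ s⁻¹
Pressure gradient: |∂P/∂n| = 300 Pa / 191000 m = 1.57×10⁻³ Pa/m
Geostrophic balance (pressure-gradient force = Coriolis force):
V_g = (1/(fρ)) |∂P/∂n| = 1.57×10⁻³ / (5.93×10⁻⁵ × 1.25) = 21.2 m/s

21 m s⁻¹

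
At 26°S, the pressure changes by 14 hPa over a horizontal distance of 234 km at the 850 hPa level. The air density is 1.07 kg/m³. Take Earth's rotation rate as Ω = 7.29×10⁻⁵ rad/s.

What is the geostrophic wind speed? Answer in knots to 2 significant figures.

170 knots

Coriolis parameter at 26°S:
f = 2Ω sin φ = 2 × 7.29×10⁻⁵ × sin 26° = 6.39×10⁻⁵ s⁻¹
Pressure gradient: |∂P/∂n| = 1400 Pa / 234000 m = 5.98×10⁻³ Pa/m
Geostrophic balance (pressure-gradient force = Coriolis force):
V_g = (1/(fρ)) |∂P/∂n| = 5.98×10⁻³ / (6.39×10⁻⁵ × 1.07) = 87.5 m/s
Converting: 87.5 m/s × 1.944 = 170 knots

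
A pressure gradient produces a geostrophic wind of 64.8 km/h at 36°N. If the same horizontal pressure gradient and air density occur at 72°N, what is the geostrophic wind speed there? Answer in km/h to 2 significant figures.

With the same pressure gradient and density, V_g ∝ 1/f ∝ 1/sin φ.
V₂ = V₁ · sin φ₁ / sin φ₂ = 64.8 × sin 36° / sin 72°
V₂ = 64.8 × 0.5878/0.9511 = 40 km/h

40 km/h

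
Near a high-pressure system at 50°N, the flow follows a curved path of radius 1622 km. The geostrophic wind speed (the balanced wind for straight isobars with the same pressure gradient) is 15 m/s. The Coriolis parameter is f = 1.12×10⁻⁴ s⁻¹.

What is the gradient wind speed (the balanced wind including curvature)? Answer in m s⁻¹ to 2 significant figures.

Around a high, pressure-gradient force acts outward with centrifugal, so Coriolis balances both:
fV = (1/ρ)|∂P/∂n| + V²/R  →  V² − fR·V + fR·V_g = 0
With fR = 1.12×10⁻⁴ × 1622×10³ m = 182 m/s:
V = [fR − √((fR)² − 4 fR V_g)]/2 = [182 − √(182² − 4×182×15)]/2 = 16.5 m/s
Supergeostrophic (V > V_g = 15 m/s), as expected around a high.

16 m s⁻¹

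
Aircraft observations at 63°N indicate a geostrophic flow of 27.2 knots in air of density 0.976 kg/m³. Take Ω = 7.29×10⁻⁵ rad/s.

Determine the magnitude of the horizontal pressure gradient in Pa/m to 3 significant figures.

Coriolis parameter at 63°N:
f = 2Ω sin φ = 2 × 7.29×10⁻⁵ × sin 63° = 1.30×10⁻⁴ s⁻¹
Wind speed in SI: 27.2 knots = 14.0 m/s
Geostrophic balance rearranged: |∂P/∂n| = f ρ V_g
|∂P/∂n| = 1.30×10⁻⁴ × 0.976 × 14.0 = 1.77×10⁻³ Pa/m

1.77×10⁻³ Pa/m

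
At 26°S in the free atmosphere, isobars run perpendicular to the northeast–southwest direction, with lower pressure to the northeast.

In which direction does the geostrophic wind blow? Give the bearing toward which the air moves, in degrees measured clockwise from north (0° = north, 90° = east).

The pressure-gradient force points toward the northeast (bearing 045°).
Geostrophic balance: in the Southern Hemisphere the Coriolis force deflects motion to the left, so the geostrophic wind blows 90° to the left of the pressure-gradient force (low pressure on the right).
Rotating 045° by 90° counterclockwise gives 315° — the wind blows toward the northwest.

315°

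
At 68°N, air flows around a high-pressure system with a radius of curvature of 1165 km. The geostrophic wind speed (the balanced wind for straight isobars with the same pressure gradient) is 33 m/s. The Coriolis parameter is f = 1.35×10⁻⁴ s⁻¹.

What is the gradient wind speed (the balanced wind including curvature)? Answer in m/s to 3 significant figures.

Around a high, pressure-gradient force acts outward with centrifugal, so Coriolis balances both:
fV = (1/ρ)|∂P/∂n| + V²/R  →  V² − fR·V + fR·V_g = 0
With fR = 1.35×10⁻⁴ × 1165×10³ m = 157 m/s:
V = [fR − √((fR)² − 4 fR V_g)]/2 = [157 − √(157² − 4×157×33)]/2 = 47.1 m/s
Supergeostrophic (V > V_g = 33 m/s), as expected around a high.

47.1 m/s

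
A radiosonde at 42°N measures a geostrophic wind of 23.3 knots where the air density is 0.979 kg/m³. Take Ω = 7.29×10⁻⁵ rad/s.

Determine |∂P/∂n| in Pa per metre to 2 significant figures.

1.1×10⁻³ Pa/m

Coriolis parameter at 42°N:
f = 2Ω sin φ = 2 × 7.29×10⁻⁵ × sin 42° = 9.76×10⁻⁵ s⁻¹
Wind speed in SI: 23.3 knots = 12.0 m/s
Geostrophic balance rearranged: |∂P/∂n| = f ρ V_g
|∂P/∂n| = 9.76×10⁻⁵ × 0.979 × 12.0 = 1.14×10⁻³ Pa/m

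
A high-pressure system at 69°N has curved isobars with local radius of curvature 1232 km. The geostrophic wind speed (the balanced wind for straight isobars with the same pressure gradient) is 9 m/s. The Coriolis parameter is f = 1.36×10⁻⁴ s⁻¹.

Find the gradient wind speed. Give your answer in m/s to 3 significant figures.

Around a high, pressure-gradient force acts outward with centrifugal, so Coriolis balances both:
fV = (1/ρ)|∂P/∂n| + V²/R  →  V² − fR·V + fR·V_g = 0
With fR = 1.36×10⁻⁴ × 1232×10³ m = 168 m/s:
V = [fR − √((fR)² − 4 fR V_g)]/2 = [168 − √(168² − 4×168×9)]/2 = 9.54 m/s
Supergeostrophic (V > V_g = 9 m/s), as expected around a high.

9.54 m/s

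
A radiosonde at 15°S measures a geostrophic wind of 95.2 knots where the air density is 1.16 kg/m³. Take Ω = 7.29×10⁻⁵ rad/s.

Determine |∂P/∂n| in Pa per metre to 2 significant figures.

Coriolis parameter at 15°S:
f = 2Ω sin φ = 2 × 7.29×10⁻⁵ × sin 15° = 3.77×10⁻⁵ s⁻¹
Wind speed in SI: 95.2 knots = 49.0 m/s
Geostrophic balance rearranged: |∂P/∂n| = f ρ V_g
|∂P/∂n| = 3.77×10⁻⁵ × 1.16 × 49.0 = 2.14×10⁻³ Pa/m

2.1×10⁻³ Pa/m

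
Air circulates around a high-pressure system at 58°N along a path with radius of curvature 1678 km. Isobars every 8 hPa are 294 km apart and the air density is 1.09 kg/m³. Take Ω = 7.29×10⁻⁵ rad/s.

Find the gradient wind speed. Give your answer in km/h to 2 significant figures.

82 km/h

Coriolis parameter at 58°N:
f = 2Ω sin φ = 2 × 7.29×10⁻⁵ × sin 58° = 1.24×10⁻⁴ s⁻¹
Pressure gradient: |∂P/∂n| = 800 Pa / 294000 m = 2.72×10⁻³ Pa/m
Geostrophic speed: V_g = |∂P/∂n|/(fρ) = 2.72×10⁻³/(1.24×10⁻⁴ × 1.09) = 20.2 m/s
Around a high, pressure-gradient force acts outward with centrifugal, so Coriolis balances both:
fV = (1/ρ)|∂P/∂n| + V²/R  →  V² − fR·V + fR·V_g = 0
With fR = 1.24×10⁻⁴ × 1678×10³ m = 207 m/s:
V = [fR − √((fR)² − 4 fR V_g)]/2 = [207 − √(207² − 4×207×20.2)]/2 = 22.7 m/s
Supergeostrophic (V > V_g = 20.2 m/s), as expected around a high.
Converting: 22.7 m/s × 3.6 = 82 km/h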